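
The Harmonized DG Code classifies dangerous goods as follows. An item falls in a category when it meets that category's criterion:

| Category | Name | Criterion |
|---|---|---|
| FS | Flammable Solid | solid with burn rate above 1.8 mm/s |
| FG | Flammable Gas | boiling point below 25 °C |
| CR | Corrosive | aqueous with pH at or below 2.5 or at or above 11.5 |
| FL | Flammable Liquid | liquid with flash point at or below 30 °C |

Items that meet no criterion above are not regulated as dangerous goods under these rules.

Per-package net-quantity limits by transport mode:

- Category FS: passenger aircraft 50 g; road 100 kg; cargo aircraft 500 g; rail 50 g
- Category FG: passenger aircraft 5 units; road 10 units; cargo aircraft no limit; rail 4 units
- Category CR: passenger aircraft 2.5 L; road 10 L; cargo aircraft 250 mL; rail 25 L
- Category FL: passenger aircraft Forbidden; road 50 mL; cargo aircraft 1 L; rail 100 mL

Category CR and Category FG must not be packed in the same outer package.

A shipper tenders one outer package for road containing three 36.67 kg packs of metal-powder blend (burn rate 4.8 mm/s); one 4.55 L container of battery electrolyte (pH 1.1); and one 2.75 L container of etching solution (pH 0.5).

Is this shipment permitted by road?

No

Burn rate 4.8 mm/s meets the Category FS criterion (Flammable Solid), so the metal-powder blend is Category FS.
Battery electrolyte: pH 1.1 ≤ 2.5 → Category CR (Corrosive).
With pH 0.5 (≤ 2.5), the etching solution falls in Category CR.
Category CR net quantity: 4.55 L + 2.75 L = 7.3 L.
7.3 L is within the road limit of 10 L for Category CR.
Category FS quantity: three 36.67 kg packs = 110.01 kg.
110.01 kg exceeds the road limit of 100 kg for Category FS.
The segregation rule (Category CR with Category FG) does not apply to Category CR with Category FS.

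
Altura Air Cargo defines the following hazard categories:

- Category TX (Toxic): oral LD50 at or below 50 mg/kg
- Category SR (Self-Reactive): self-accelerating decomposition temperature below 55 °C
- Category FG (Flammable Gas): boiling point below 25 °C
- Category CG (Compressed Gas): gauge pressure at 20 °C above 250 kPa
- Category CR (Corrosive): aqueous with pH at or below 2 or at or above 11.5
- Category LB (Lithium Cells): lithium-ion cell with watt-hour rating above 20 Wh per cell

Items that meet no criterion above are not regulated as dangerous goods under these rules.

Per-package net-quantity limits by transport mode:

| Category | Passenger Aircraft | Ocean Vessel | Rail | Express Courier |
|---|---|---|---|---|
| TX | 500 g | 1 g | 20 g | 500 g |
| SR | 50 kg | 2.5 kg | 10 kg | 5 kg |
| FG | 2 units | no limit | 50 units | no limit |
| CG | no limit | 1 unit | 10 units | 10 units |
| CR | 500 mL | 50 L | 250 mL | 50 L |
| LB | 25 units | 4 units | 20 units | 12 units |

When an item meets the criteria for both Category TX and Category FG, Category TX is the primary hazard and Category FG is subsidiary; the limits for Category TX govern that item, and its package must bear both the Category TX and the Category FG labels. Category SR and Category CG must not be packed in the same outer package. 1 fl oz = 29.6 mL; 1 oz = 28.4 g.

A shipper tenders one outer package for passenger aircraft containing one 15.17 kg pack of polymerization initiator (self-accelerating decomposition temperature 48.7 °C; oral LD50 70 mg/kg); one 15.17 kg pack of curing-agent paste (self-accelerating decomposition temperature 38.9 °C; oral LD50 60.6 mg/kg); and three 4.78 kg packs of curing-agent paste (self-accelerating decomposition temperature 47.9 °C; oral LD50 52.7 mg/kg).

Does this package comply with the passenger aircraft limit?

Polymerization initiator: self-accelerating decomposition temperature 48.7 °C < 55 °C → Category SR (Self-Reactive).
The curing-agent paste has self-accelerating decomposition temperature 38.9 °C, which is < 55 °C, so it is Category SR (Self-Reactive).
The curing-agent paste has self-accelerating decomposition temperature 47.9 °C, which is < 55 °C, so it is Category SR (Self-Reactive).
Total Category SR: 15.17 kg + 15.17 kg + (three 4.78 kg packs = 14.34 kg) = 44.68 kg.
44.68 kg ≤ 50 kg (passenger aircraft limit, Category SR) — within limit.

Yes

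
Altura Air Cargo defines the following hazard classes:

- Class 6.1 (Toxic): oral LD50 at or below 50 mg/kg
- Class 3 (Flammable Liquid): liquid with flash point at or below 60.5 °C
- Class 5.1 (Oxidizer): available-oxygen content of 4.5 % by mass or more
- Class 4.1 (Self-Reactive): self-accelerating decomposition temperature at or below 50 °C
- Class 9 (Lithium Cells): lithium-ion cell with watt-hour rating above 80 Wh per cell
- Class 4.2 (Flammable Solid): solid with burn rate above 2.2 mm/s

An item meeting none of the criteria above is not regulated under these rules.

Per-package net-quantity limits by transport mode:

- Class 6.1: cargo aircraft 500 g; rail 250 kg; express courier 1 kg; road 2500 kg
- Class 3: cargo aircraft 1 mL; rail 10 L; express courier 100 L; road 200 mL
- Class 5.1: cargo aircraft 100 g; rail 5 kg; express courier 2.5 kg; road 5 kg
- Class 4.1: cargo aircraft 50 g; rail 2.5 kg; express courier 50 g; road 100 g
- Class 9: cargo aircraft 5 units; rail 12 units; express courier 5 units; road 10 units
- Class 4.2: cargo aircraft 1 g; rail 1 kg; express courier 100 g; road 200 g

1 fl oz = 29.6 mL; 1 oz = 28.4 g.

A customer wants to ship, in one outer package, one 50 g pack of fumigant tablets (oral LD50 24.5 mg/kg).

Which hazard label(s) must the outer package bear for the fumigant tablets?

With oral LD50 24.5 mg/kg (≤ 50 mg/kg), the fumigant tablets fall in Class 6.1.
Only the Class 6.1 label is required.

Class 6.1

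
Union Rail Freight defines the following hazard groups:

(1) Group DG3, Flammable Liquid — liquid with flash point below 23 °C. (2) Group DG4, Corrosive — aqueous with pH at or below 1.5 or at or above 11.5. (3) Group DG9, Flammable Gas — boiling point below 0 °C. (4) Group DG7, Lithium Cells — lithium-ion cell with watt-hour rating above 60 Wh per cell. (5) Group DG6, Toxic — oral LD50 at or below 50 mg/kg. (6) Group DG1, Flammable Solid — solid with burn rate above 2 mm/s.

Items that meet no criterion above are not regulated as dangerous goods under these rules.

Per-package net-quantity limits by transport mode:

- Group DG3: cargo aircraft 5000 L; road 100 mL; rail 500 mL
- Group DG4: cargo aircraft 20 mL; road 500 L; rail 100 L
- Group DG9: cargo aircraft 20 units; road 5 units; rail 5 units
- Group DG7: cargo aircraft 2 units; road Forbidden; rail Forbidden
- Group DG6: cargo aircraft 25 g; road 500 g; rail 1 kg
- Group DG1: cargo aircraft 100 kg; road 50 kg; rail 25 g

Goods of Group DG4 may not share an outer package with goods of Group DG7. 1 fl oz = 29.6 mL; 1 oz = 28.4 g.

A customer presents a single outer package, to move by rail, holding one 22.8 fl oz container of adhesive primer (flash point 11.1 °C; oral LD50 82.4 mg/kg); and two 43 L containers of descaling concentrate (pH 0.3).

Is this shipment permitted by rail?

The adhesive primer has flash point 11.1 °C, which is < 23 °C, so it is Group DG3 (Flammable Liquid).
With pH 0.3 (≤ 1.5), the descaling concentrate falls in Group DG4.
Group DG3 quantity: one 22.8 fl oz container = 674.88 mL.
That exceeds the Group DG3 rail limit of 500 mL.
Group DG4 quantity: two 43 L containers = 86 L.
86 L ≤ 100 L (rail limit, Group DG4) — within limit.
The segregation rule (Group DG4 with Group DG7) does not apply to Group DG3 with Group DG4.

No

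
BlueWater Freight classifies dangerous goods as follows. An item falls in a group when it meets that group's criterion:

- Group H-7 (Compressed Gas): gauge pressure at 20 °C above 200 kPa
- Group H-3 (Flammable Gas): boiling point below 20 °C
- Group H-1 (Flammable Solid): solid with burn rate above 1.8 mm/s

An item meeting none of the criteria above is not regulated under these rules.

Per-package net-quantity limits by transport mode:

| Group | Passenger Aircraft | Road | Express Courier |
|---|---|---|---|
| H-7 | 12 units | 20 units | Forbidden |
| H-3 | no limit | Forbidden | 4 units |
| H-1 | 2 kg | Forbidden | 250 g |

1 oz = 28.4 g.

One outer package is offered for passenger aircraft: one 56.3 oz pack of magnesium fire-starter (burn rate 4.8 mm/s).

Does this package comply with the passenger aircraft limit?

Yes

Burn rate 4.8 mm/s meets the Group H-1 criterion (Flammable Solid), so the magnesium fire-starter is Group H-1.
Group H-1 quantity: one 56.3 oz pack = 1598.92 g.
That is within the Group H-1 passenger aircraft limit of 2 kg.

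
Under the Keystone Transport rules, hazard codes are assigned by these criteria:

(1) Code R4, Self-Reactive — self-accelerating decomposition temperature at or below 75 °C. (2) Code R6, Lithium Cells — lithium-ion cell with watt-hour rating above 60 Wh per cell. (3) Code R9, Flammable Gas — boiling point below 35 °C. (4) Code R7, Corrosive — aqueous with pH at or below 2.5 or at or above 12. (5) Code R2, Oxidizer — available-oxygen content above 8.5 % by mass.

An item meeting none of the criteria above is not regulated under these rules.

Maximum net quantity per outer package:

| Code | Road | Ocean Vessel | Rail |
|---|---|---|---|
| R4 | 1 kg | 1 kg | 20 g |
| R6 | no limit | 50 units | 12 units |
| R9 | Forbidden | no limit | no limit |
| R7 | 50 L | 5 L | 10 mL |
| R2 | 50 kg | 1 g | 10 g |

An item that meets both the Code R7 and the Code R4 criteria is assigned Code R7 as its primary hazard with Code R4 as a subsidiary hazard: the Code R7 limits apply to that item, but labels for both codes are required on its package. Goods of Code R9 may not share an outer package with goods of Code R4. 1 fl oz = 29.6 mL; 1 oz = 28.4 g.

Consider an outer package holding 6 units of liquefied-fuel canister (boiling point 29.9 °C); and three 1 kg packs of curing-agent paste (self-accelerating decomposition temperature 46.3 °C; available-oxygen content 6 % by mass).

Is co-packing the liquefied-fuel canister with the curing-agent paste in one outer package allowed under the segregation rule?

No

The liquefied-fuel canister has boiling point 29.9 °C, which is < 35 °C, so it is Code R9 (Flammable Gas).
Self-accelerating decomposition temperature 46.3 °C meets the Code R4 criterion (Self-Reactive), so the curing-agent paste is Code R4.
Code R9 and Code R4 may not share an outer package.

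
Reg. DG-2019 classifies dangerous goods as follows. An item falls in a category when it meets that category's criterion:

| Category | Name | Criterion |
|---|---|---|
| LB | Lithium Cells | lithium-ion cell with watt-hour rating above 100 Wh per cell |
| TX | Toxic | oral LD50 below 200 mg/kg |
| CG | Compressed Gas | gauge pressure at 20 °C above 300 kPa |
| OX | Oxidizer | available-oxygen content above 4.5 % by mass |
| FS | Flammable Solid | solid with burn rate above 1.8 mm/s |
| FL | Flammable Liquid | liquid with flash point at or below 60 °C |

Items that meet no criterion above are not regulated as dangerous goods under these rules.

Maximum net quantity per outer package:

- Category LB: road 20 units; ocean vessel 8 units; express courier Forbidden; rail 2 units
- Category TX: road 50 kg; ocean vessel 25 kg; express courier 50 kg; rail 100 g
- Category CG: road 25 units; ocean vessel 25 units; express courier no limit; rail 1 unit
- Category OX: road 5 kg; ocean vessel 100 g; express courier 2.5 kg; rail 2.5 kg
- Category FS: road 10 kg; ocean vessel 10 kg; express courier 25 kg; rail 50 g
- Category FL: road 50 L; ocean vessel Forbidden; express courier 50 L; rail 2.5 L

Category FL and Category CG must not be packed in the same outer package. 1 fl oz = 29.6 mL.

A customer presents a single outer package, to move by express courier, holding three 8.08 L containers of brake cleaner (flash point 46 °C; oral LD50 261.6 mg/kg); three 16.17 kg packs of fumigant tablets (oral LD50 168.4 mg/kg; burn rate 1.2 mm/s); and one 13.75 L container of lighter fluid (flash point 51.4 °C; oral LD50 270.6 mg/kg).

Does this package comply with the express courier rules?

Yes

With flash point 46 °C (≤ 60 °C), the brake cleaner falls in Category FL.
The fumigant tablets have oral LD50 168.4 mg/kg, which is < 200 mg/kg, so they are Category TX (Toxic).
Flash point 51.4 °C meets the Category FL criterion (Flammable Liquid), so the lighter fluid is Category FL.
Total Category FL: (three 8.08 L containers = 24.24 L) + 13.75 L = 37.99 L.
37.99 L is within the express courier limit of 50 L for Category FL.
Category TX quantity: three 16.17 kg packs = 48.51 kg.
48.51 kg ≤ 50 kg (express courier limit, Category TX) — within limit.
The segregation rule (Category FL with Category CG) does not apply to Category FL with Category TX.
Every hazard category is within its express courier limit and no segregation rule is violated.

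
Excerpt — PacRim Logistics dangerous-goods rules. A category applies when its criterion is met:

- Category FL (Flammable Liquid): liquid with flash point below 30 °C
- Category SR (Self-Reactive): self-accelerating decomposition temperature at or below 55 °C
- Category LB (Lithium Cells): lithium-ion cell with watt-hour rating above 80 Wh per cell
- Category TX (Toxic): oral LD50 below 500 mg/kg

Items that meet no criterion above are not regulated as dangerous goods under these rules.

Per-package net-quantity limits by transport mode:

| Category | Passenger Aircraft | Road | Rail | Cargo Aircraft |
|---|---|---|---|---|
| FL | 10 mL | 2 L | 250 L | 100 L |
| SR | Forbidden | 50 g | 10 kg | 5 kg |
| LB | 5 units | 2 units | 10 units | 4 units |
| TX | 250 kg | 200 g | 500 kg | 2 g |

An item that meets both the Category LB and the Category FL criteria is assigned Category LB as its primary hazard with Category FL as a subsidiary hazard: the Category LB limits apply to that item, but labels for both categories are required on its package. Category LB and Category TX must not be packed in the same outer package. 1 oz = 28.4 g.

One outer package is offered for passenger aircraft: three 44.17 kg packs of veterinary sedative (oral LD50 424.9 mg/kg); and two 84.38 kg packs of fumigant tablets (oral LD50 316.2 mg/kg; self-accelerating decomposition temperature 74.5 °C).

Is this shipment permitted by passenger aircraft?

Veterinary sedative: oral LD50 424.9 mg/kg < 500 mg/kg → Category TX (Toxic).
Oral LD50 316.2 mg/kg meets the Category TX criterion (Toxic), so the fumigant tablets are Category TX.
Total Category TX: (three 44.17 kg packs = 132.51 kg) + (two 84.38 kg packs = 168.76 kg) = 301.27 kg.
301.27 kg > 250 kg (passenger aircraft limit, Category TX) — over the limit.

No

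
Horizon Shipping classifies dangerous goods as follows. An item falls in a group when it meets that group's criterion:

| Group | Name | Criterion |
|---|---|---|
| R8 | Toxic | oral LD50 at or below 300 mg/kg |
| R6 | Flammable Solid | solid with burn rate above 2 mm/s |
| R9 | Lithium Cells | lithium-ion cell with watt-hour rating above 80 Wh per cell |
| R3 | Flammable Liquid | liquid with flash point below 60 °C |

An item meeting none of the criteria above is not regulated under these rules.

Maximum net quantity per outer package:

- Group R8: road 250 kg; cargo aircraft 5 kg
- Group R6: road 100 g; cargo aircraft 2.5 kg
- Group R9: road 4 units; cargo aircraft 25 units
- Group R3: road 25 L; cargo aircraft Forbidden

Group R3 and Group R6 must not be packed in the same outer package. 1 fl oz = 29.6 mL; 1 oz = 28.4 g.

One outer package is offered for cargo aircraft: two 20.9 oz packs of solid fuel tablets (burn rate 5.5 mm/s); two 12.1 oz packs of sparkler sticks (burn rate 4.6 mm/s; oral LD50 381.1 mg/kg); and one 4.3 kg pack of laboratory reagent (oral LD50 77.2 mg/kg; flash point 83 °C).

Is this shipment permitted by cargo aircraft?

With burn rate 5.5 mm/s (> 2 mm/s), the solid fuel tablets fall in Group R6.
Burn rate 4.6 mm/s meets the Group R6 criterion (Flammable Solid), so the sparkler sticks are Group R6.
With oral LD50 77.2 mg/kg (≤ 300 mg/kg), the laboratory reagent falls in Group R8.
Total Group R6: (two 20.9 oz packs = 1187.12 g) + (two 12.1 oz packs = 687.28 g) = 1874.4 g.
That is within the Group R6 cargo aircraft limit of 2.5 kg.
Group R8 quantity: 4.3 kg.
4.3 kg is within the cargo aircraft limit of 5 kg for Group R8.
The segregation rule (Group R3 with Group R6) does not apply to Group R6 with Group R8.
Every hazard group is within its cargo aircraft limit and no segregation rule is violated.

Yes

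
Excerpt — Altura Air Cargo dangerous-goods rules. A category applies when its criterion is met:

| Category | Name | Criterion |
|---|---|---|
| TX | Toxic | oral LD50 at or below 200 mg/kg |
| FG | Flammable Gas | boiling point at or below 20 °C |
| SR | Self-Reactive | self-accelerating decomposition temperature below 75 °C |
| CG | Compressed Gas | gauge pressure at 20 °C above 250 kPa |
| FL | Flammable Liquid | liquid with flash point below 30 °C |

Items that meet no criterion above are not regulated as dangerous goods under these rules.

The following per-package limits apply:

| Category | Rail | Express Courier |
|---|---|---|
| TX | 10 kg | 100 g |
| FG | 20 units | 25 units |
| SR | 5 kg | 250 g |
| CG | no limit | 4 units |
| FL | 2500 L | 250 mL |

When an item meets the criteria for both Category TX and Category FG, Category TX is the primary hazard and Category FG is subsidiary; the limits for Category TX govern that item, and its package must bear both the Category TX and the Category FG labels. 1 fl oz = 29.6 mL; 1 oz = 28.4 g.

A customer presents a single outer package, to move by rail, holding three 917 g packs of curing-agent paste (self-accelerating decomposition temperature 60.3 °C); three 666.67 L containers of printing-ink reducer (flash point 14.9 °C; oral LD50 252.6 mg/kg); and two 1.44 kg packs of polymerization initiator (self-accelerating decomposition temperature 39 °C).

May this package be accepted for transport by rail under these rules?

No

The curing-agent paste has self-accelerating decomposition temperature 60.3 °C, which is < 75 °C, so it is Category SR (Self-Reactive).
With flash point 14.9 °C (< 30 °C), the printing-ink reducer falls in Category FL.
Self-accelerating decomposition temperature 39 °C meets the Category SR criterion (Self-Reactive), so the polymerization initiator is Category SR.
Category SR net quantity: (three 917 g packs = 2.751 kg) + (two 1.44 kg packs = 2.88 kg) = 5.631 kg.
That exceeds the Category SR rail limit of 5 kg.
Category FL quantity: three 666.67 L containers = 2000.01 L.
2000.01 L ≤ 2500 L (rail limit, Category FL) — within limit.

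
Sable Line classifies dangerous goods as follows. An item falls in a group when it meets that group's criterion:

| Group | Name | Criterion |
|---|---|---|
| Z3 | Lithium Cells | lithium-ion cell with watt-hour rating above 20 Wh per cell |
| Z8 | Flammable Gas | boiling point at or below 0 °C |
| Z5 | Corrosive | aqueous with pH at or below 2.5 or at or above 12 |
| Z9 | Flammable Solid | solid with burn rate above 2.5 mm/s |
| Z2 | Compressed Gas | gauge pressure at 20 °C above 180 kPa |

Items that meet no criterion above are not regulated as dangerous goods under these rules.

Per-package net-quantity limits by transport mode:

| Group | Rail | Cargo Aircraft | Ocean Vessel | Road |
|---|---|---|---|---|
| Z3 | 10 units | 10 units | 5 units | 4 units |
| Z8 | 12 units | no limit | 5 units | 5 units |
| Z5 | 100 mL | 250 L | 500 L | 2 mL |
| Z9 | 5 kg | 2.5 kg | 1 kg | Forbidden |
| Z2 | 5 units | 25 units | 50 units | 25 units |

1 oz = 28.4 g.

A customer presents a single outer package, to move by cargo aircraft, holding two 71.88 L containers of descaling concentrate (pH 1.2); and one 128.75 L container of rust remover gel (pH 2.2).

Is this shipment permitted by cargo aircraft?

No

pH 1.2 meets the Group Z5 criterion (Corrosive), so the descaling concentrate is Group Z5.
The rust remover gel has pH 2.2, which is ≤ 2.5, so it is Group Z5 (Corrosive).
Group Z5 net quantity: (two 71.88 L containers = 143.76 L) + 128.75 L = 272.51 L.
272.51 L exceeds the cargo aircraft limit of 250 L for Group Z5.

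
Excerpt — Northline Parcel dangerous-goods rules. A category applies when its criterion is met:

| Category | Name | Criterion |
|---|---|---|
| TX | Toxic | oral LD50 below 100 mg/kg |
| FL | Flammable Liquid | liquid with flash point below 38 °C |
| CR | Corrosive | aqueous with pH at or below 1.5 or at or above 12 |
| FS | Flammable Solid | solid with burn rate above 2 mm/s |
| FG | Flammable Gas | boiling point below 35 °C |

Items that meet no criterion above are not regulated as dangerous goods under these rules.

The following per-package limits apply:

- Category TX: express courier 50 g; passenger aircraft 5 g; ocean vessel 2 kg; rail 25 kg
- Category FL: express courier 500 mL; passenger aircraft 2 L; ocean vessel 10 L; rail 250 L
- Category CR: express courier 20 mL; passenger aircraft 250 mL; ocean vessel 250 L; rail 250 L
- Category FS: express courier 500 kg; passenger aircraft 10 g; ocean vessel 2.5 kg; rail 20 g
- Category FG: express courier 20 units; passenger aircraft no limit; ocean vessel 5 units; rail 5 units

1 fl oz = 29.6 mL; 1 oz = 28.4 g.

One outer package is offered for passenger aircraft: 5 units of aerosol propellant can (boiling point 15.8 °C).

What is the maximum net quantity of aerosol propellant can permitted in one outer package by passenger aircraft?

no limit

The aerosol propellant can has boiling point 15.8 °C, which is < 35 °C, so it is Category FG (Flammable Gas).
The passenger aircraft limit for Category FG is no limit.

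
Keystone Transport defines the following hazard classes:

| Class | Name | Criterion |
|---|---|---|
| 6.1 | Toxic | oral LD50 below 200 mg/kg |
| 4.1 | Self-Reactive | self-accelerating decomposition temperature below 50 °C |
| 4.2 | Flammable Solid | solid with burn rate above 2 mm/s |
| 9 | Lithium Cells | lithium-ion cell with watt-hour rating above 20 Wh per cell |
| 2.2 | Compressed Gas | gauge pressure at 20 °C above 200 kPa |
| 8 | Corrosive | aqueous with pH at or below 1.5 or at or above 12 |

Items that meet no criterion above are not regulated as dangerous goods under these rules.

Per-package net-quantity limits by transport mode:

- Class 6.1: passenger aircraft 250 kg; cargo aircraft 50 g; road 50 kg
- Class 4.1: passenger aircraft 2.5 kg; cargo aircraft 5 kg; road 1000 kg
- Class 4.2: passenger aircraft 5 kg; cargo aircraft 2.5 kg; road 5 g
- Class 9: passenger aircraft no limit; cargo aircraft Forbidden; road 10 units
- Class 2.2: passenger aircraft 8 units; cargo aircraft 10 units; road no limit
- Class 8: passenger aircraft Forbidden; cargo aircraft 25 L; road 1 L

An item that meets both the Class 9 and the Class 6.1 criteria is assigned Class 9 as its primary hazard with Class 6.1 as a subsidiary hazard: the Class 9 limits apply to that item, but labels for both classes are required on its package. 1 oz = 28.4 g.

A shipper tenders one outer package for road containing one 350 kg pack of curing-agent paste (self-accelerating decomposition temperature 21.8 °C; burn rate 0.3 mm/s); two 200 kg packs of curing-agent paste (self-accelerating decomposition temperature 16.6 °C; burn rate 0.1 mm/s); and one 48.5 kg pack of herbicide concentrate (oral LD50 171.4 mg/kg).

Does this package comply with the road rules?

Yes

The curing-agent paste has self-accelerating decomposition temperature 21.8 °C, which is < 50 °C, so it is Class 4.1 (Self-Reactive).
The curing-agent paste has self-accelerating decomposition temperature 16.6 °C, which is < 50 °C, so it is Class 4.1 (Self-Reactive).
With oral LD50 171.4 mg/kg (< 200 mg/kg), the herbicide concentrate falls in Class 6.1.
Total Class 4.1: 350 kg + (two 200 kg packs = 400 kg) = 750 kg.
750 kg ≤ 1000 kg (road limit, Class 4.1) — within limit.
Class 6.1 quantity: 48.5 kg.
48.5 kg is within the road limit of 50 kg for Class 6.1.
Every hazard class is within its road limit and no segregation rule is violated.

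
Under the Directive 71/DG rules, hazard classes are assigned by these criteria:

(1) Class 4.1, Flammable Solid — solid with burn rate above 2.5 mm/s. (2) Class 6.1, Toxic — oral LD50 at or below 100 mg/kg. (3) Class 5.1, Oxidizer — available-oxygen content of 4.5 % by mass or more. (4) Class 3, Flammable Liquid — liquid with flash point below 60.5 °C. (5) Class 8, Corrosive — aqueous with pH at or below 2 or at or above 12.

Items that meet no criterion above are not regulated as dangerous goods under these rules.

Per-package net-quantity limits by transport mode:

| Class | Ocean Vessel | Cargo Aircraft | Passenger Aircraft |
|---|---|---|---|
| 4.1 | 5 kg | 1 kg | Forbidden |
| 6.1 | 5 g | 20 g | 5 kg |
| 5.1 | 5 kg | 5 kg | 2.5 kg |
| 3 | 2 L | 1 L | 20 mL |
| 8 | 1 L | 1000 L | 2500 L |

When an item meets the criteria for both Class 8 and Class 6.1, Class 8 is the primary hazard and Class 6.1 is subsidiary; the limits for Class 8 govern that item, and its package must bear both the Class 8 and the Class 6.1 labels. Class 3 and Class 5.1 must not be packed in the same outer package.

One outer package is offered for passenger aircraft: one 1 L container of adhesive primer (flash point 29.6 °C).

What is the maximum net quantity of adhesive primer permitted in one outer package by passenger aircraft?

The adhesive primer has flash point 29.6 °C, which is < 60.5 °C, so it is Class 3 (Flammable Liquid).
The passenger aircraft limit for Class 3 is 20 mL.

20 mL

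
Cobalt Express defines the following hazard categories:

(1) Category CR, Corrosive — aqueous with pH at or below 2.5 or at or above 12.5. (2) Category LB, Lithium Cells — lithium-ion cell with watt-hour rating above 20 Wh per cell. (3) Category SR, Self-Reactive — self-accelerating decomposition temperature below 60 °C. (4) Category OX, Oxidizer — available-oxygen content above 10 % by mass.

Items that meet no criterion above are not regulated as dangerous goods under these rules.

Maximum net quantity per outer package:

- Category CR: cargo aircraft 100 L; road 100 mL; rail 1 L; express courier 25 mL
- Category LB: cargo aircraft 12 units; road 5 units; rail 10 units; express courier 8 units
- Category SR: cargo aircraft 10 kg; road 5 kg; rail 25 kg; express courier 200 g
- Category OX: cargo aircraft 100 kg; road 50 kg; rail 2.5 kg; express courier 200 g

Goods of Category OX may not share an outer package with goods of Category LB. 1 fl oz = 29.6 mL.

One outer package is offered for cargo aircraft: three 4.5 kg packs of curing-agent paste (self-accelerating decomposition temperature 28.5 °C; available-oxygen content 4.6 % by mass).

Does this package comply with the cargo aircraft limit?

No

Curing-agent paste: self-accelerating decomposition temperature 28.5 °C < 60 °C → Category SR (Self-Reactive).
Category SR quantity: three 4.5 kg packs = 13.5 kg.
That exceeds the Category SR cargo aircraft limit of 10 kg.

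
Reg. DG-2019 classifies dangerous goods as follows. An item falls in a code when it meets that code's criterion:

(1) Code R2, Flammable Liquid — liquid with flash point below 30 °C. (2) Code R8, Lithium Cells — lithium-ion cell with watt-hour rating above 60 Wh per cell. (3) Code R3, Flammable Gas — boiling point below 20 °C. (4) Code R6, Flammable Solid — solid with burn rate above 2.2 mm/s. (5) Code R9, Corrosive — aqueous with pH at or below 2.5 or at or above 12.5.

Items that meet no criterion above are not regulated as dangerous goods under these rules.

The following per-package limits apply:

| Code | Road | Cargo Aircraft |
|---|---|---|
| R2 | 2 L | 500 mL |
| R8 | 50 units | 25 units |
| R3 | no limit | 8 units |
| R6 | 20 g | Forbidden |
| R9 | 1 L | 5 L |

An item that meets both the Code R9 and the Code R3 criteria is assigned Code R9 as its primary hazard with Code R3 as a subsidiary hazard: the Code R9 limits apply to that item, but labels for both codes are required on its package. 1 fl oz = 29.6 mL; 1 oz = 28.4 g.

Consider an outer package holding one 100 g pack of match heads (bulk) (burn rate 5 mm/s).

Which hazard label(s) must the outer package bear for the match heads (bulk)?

Code R6

Burn rate 5 mm/s meets the Code R6 criterion (Flammable Solid), so the match heads (bulk) are Code R6.
Only the Code R6 label is required.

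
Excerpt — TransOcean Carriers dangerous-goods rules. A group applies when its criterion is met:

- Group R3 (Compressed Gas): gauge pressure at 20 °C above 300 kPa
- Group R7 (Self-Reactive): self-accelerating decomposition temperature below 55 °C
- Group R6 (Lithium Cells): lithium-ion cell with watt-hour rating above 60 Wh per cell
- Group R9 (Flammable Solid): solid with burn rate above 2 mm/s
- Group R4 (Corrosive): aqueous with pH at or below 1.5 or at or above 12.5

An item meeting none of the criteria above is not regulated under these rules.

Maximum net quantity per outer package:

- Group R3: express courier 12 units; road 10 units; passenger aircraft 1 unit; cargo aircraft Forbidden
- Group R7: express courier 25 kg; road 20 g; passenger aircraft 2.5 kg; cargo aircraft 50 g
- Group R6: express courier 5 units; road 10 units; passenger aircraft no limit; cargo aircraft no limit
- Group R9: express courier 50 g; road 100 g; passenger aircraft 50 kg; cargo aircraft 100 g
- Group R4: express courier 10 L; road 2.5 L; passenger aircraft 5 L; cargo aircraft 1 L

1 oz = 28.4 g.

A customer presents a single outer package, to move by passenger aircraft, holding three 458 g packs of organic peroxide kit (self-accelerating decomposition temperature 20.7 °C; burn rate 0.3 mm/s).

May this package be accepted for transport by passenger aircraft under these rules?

The organic peroxide kit has self-accelerating decomposition temperature 20.7 °C, which is < 55 °C, so it is Group R7 (Self-Reactive).
Group R7 quantity: three 458 g packs = 1.374 kg.
1.374 kg ≤ 2.5 kg (passenger aircraft limit, Group R7) — within limit.

Yes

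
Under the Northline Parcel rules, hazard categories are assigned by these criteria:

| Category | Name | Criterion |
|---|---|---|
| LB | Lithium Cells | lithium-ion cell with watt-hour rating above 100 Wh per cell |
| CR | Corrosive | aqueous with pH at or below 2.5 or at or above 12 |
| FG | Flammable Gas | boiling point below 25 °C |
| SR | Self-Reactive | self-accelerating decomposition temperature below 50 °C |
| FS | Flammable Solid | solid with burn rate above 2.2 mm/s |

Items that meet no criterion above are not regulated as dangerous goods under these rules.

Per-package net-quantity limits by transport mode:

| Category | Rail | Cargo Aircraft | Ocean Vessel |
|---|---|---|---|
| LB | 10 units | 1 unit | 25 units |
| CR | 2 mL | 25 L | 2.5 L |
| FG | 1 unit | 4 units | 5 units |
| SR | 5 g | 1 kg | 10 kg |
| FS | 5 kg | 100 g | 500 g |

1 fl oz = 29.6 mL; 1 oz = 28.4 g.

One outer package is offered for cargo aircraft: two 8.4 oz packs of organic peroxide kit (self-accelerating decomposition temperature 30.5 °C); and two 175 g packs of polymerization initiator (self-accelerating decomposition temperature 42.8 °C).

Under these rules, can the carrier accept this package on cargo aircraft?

Yes

Organic peroxide kit: self-accelerating decomposition temperature 30.5 °C < 50 °C → Category SR (Self-Reactive).
Self-accelerating decomposition temperature 42.8 °C meets the Category SR criterion (Self-Reactive), so the polymerization initiator is Category SR.
Category SR net quantity: (two 8.4 oz packs = 477.12 g) + (two 175 g packs = 350 g) = 827.12 g.
That is within the Category SR cargo aircraft limit of 1 kg.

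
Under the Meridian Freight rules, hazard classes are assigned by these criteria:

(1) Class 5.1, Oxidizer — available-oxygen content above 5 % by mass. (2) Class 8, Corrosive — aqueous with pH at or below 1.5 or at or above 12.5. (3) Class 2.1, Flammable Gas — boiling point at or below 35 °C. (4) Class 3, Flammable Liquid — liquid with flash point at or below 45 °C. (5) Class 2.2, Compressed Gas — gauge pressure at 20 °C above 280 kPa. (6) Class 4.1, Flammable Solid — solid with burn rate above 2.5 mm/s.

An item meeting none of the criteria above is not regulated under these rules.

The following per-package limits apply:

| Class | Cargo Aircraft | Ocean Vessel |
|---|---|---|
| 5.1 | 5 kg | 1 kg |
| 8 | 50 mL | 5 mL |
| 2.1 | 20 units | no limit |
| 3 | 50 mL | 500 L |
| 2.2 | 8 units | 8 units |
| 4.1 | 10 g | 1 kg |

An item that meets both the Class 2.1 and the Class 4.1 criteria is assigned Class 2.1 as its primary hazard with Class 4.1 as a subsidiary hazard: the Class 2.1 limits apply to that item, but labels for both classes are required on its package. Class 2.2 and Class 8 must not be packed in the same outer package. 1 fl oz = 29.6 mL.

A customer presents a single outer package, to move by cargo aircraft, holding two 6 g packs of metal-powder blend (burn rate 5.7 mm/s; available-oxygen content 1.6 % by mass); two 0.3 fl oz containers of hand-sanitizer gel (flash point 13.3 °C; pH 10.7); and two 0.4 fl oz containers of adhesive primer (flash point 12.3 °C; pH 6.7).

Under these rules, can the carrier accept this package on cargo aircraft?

No

The metal-powder blend has burn rate 5.7 mm/s, which is > 2.5 mm/s, so it is Class 4.1 (Flammable Solid).
Flash point 13.3 °C meets the Class 3 criterion (Flammable Liquid), so the hand-sanitizer gel is Class 3.
Adhesive primer: flash point 12.3 °C ≤ 45 °C → Class 3 (Flammable Liquid).
Class 3 net quantity: (two 0.3 fl oz containers = 17.76 mL) + (two 0.4 fl oz containers = 23.68 mL) = 41.44 mL.
That is within the Class 3 cargo aircraft limit of 50 mL.
Class 4.1 quantity: two 6 g packs = 12 g.
That exceeds the Class 4.1 cargo aircraft limit of 10 g.
The segregation rule (Class 2.2 with Class 8) does not apply to Class 3 with Class 4.1.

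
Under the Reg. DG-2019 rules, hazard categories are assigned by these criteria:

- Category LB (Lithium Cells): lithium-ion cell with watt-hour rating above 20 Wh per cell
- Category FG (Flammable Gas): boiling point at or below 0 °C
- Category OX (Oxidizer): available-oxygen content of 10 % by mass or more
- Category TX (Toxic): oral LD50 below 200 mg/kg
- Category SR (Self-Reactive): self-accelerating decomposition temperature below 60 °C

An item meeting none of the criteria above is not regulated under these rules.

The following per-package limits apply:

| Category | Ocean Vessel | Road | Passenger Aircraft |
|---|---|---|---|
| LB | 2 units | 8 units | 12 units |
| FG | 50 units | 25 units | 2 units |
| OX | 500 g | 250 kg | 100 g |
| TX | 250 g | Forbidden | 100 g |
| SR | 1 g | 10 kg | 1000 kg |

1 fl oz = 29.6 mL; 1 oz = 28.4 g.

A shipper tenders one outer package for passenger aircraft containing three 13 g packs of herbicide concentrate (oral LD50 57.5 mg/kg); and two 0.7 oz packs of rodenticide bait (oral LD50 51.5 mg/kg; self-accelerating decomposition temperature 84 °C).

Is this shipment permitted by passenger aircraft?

With oral LD50 57.5 mg/kg (< 200 mg/kg), the herbicide concentrate falls in Category TX.
Oral LD50 51.5 mg/kg meets the Category TX criterion (Toxic), so the rodenticide bait is Category TX.
Category TX net quantity: (three 13 g packs = 39 g) + (two 0.7 oz packs = 39.76 g) = 78.76 g.
78.76 g ≤ 100 g (passenger aircraft limit, Category TX) — within limit.

Yes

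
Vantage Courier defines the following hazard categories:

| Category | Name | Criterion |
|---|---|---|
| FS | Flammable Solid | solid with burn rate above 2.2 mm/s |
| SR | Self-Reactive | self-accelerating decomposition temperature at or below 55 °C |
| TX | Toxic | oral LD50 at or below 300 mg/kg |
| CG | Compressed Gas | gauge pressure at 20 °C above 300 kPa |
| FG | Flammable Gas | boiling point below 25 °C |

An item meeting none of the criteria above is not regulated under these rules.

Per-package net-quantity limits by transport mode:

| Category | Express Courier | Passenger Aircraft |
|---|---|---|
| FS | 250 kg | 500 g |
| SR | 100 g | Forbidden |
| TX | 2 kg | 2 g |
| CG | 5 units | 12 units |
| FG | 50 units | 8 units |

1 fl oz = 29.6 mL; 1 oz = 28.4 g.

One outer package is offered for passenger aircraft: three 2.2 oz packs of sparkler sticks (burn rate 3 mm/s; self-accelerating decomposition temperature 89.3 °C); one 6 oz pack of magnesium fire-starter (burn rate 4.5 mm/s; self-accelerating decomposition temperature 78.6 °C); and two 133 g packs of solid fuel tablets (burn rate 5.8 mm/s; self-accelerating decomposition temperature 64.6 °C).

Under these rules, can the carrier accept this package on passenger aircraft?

With burn rate 3 mm/s (> 2.2 mm/s), the sparkler sticks fall in Category FS.
Magnesium fire-starter: burn rate 4.5 mm/s > 2.2 mm/s → Category FS (Flammable Solid).
Solid fuel tablets: burn rate 5.8 mm/s > 2.2 mm/s → Category FS (Flammable Solid).
Total Category FS: (three 2.2 oz packs = 187.44 g) + (one 6 oz pack = 170.4 g) + (two 133 g packs = 266 g) = 623.84 g.
623.84 g exceeds the passenger aircraft limit of 500 g for Category FS.

No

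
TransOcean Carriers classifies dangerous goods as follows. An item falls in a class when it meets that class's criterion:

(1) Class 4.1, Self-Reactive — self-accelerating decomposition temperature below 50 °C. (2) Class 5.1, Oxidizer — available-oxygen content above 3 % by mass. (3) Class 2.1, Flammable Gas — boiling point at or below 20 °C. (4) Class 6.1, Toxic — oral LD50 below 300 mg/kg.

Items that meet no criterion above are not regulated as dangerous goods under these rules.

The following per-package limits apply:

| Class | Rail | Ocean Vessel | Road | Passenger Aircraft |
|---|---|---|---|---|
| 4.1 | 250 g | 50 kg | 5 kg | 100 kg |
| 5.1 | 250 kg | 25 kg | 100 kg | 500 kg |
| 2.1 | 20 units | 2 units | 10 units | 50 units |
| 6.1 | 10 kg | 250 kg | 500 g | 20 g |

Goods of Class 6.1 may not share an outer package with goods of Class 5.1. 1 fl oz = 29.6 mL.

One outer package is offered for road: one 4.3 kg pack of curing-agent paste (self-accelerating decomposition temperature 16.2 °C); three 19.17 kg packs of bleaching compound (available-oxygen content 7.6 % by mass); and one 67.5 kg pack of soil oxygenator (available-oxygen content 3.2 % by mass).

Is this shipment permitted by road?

Curing-agent paste: self-accelerating decomposition temperature 16.2 °C < 50 °C → Class 4.1 (Self-Reactive).
With available-oxygen content 7.6 % by mass (> 3 % by mass), the bleaching compound falls in Class 5.1.
The soil oxygenator has available-oxygen content 3.2 % by mass, which is > 3 % by mass, so it is Class 5.1 (Oxidizer).
Total Class 5.1: (three 19.17 kg packs = 57.51 kg) + 67.5 kg = 125.01 kg.
That exceeds the Class 5.1 road limit of 100 kg.
Class 4.1 quantity: 4.3 kg.
That is within the Class 4.1 road limit of 5 kg.
The segregation rule (Class 6.1 with Class 5.1) does not apply to Class 5.1 with Class 4.1.

No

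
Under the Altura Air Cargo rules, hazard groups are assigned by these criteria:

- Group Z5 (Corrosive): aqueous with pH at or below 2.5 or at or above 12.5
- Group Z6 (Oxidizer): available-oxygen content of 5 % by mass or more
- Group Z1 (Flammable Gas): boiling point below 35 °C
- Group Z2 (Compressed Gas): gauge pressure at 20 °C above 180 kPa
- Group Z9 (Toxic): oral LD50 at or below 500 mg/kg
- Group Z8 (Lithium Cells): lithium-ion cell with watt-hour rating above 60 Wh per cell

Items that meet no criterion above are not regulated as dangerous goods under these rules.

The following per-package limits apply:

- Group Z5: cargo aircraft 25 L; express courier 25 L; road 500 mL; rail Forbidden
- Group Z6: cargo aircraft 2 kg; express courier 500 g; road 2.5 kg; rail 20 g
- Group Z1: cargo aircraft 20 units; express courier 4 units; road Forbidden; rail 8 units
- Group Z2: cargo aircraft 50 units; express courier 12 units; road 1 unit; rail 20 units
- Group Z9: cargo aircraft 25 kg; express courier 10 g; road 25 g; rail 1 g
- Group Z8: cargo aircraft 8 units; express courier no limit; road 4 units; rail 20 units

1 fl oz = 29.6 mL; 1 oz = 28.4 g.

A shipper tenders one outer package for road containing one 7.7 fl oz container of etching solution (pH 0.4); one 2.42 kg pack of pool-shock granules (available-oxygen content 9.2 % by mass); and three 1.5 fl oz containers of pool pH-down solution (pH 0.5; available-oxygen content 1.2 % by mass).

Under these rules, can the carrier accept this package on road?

Yes

With pH 0.4 (≤ 2.5), the etching solution falls in Group Z5.
The pool-shock granules have available-oxygen content 9.2 % by mass, which is ≥ 5 % by mass, so they are Group Z6 (Oxidizer).
The pool pH-down solution has pH 0.5, which is ≤ 2.5, so it is Group Z5 (Corrosive).
Group Z5 net quantity: (one 7.7 fl oz container = 227.92 mL) + (three 1.5 fl oz containers = 133.2 mL) = 361.12 mL.
361.12 mL ≤ 500 mL (road limit, Group Z5) — within limit.
Group Z6 quantity: 2.42 kg.
That is within the Group Z6 road limit of 2.5 kg.
Every hazard group is within its road limit and no segregation rule is violated.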